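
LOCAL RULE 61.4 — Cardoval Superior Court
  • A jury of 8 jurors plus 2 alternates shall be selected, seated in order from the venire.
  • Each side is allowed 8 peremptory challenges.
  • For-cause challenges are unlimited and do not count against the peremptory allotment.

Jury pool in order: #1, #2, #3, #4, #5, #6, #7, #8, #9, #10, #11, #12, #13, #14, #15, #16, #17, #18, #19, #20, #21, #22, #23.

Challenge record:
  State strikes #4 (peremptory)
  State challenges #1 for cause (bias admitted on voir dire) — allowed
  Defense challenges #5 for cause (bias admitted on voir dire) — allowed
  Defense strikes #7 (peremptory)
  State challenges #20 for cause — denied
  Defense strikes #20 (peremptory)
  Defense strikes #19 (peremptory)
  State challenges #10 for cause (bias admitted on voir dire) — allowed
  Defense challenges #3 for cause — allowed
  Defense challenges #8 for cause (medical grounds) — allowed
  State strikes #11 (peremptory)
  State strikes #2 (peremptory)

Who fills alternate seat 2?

Removed: #1, #2, #3, #4, #5, #7, #8, #10, #11, #19, #20.
Seating in order: seats 1–8 → #6, #9, #12, #13, #14, #15, #16, #17; alternates → #18, #21.
So alternate 2 is #21.

21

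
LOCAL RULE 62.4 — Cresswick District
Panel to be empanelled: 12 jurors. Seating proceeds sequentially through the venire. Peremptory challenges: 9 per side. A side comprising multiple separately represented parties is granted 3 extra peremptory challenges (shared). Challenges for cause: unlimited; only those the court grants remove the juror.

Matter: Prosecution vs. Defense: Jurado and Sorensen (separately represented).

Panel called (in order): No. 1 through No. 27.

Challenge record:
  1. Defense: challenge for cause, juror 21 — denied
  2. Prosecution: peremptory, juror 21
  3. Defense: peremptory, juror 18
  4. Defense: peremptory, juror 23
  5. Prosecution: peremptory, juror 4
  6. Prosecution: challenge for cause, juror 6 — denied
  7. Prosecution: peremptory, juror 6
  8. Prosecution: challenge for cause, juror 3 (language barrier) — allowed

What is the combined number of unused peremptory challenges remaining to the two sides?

Prosecution allotment: 9. Defense allotment: 9 base + 3 multi-party = 12.
Prosecution peremptories used: #21, #4, #6 — 3 (for-cause on #6, #3 don't count).
Defense peremptories used: #18, #23 — 2 (the for-cause on #21 doesn't count).
Remaining: (9 − 3) + (12 − 2) = 16.

16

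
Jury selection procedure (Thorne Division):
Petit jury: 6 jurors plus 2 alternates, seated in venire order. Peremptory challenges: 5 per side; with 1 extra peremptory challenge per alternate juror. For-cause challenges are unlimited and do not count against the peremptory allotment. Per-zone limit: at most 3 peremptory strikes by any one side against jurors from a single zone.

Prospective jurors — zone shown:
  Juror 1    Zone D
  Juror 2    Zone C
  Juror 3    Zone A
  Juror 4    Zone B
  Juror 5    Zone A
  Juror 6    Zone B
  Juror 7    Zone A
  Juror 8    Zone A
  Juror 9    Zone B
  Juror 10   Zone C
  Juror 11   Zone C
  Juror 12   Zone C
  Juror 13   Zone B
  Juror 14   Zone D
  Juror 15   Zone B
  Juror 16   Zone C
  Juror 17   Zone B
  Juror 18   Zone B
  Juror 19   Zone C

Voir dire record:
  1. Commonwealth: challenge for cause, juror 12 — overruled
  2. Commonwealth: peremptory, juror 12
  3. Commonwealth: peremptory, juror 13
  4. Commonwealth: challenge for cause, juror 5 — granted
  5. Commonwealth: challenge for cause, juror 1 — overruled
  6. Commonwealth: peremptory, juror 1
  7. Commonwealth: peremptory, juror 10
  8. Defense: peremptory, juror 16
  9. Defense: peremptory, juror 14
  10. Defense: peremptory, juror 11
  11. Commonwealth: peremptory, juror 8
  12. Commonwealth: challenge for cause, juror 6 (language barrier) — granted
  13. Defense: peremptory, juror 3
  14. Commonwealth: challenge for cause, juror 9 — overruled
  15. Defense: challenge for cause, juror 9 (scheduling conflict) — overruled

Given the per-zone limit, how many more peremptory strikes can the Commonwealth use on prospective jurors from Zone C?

1

Commonwealth peremptories so far: #12, #13, #1, #10, #8 — 5 of 7 used, 2 left overall.
Against Zone C: #12, #10 — 2 used; per-zone cap 3 leaves 1.
Binding limit: min(2, 1) = 1.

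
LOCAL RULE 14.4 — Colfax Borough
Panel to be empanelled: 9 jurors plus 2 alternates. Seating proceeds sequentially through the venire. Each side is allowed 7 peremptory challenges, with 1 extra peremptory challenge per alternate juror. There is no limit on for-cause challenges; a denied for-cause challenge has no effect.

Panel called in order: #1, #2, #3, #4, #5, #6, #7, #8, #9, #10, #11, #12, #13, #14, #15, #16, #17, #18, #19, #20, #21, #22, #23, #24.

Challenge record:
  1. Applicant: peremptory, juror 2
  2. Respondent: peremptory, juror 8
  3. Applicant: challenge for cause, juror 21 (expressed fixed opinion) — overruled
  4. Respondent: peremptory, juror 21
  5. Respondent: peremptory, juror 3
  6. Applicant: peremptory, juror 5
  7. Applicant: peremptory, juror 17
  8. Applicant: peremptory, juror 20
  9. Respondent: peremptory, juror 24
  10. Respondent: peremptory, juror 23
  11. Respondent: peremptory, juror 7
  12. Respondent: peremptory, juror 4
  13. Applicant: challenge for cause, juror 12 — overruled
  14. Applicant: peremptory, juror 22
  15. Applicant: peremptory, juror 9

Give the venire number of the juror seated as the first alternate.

Removed: #2, #3, #4, #5, #7, #8, #9, #17, #20, #21, #22, #23, #24. (#12 stays — for-cause denied.)
Seating in order: seats 1–9 → #1, #6, #10, #11, #12, #13, #14, #15, #16; alternates → #18, #19.
So alternate 1 is #18.

18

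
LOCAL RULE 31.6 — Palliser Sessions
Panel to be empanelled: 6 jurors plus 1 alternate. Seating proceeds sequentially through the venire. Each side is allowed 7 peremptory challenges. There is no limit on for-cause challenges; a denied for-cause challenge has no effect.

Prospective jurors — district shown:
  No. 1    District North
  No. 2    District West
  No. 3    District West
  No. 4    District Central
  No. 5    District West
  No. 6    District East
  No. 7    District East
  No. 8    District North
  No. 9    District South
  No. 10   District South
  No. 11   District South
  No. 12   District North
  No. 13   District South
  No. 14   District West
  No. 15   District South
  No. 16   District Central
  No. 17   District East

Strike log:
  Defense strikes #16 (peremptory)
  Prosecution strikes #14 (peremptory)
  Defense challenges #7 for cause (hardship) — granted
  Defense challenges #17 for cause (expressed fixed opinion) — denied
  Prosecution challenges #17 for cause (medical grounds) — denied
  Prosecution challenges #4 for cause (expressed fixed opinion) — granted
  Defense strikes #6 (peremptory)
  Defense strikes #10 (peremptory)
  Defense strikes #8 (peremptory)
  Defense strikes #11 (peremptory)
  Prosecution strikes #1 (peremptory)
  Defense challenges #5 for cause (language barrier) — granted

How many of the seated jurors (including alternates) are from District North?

Removed: #1, #4, #5, #6, #7, #8, #10, #11, #14, #16.
Seated (7 incl. alternates): #2, #3, #9, #12, #13, #15, #17.
Of those, in District North: #12 → 1.

1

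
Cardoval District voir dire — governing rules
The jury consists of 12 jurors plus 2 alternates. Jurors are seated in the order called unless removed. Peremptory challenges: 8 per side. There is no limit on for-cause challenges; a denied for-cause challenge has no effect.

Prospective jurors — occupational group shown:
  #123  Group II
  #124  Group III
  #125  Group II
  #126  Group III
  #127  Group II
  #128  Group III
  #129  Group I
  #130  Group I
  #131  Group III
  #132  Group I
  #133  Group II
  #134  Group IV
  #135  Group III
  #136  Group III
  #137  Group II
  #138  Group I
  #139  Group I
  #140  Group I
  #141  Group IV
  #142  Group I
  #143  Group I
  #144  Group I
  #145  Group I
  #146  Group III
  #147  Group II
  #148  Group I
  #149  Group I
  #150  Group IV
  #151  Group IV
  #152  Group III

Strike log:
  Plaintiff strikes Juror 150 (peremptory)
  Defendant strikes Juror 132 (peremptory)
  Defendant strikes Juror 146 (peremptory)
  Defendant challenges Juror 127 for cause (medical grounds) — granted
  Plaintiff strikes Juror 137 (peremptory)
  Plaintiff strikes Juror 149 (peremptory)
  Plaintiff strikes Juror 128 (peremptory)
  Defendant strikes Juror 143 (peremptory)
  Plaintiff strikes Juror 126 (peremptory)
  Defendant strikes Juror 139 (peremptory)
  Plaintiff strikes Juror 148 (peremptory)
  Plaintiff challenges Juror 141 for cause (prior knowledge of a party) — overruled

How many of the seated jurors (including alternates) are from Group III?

4

Removed: #126, #127, #128, #132, #137, #139, #143, #146, #148, #149, #150.
Seated (14 incl. alternates): #123, #124, #125, #129, #130, #131, #133, #134, #135, #136, #138, #140, #141, #142.
Of those, in Group III: #124, #131, #135, #136 → 4.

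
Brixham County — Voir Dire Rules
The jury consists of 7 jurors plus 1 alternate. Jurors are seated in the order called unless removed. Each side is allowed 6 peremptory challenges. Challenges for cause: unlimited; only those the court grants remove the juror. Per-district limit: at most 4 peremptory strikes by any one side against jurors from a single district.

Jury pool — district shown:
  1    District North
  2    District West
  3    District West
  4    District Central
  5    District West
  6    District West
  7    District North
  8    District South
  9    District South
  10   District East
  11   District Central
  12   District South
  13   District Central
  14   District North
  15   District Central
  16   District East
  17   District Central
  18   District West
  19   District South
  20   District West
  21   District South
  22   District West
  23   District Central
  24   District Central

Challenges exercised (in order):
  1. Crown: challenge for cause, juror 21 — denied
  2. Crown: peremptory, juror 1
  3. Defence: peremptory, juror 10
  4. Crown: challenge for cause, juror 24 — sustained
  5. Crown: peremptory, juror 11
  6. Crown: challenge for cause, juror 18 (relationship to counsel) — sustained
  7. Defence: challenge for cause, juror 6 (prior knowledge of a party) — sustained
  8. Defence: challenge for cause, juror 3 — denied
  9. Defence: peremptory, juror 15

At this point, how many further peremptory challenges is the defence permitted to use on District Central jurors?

3

Defence peremptories so far: #10, #15 — 2 of 6 used, 4 left overall.
Against District Central: #15 — 1 used; per-district cap 4 leaves 3.
Binding limit: min(4, 3) = 3.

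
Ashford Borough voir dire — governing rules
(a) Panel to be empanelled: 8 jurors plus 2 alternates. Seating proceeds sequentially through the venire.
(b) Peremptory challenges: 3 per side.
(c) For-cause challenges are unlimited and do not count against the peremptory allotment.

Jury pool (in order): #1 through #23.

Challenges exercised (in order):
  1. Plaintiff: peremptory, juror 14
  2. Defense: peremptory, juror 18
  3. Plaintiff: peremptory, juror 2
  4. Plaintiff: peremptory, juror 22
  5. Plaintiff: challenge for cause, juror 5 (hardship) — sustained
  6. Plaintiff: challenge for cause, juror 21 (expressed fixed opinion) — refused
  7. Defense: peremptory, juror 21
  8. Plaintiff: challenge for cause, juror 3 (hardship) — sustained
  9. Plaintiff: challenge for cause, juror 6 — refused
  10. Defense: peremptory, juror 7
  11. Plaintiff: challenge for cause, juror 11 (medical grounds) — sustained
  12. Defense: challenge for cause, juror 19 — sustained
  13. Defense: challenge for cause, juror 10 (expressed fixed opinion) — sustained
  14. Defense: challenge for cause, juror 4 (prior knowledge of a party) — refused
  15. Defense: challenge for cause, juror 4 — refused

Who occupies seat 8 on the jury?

Removed: #2, #3, #5, #7, #10, #11, #14, #18, #19, #21, #22. (#4, #6 stay — for-cause denied.)
Seating in order: seats 1–8 → #1, #4, #6, #8, #9, #12, #13, #15; alternates → #16, #17.
So seat 8 is #15.

15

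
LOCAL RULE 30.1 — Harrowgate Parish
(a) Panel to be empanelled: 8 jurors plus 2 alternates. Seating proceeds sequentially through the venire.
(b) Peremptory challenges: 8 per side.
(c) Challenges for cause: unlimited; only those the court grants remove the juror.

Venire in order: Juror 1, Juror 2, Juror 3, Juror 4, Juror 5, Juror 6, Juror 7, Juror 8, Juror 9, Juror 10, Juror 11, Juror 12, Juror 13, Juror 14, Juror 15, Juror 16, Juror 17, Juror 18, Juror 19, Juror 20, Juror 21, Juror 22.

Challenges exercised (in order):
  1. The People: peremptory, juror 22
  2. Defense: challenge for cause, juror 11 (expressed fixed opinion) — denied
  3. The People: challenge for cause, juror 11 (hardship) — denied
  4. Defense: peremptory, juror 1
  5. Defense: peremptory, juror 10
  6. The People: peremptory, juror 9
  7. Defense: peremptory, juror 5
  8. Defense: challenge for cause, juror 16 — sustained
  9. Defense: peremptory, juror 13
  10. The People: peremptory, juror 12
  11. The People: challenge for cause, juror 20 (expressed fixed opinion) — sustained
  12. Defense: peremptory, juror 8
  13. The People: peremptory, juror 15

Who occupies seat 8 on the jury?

17

Removed: #1, #5, #8, #9, #10, #12, #13, #15, #16, #20, #22. (#11 stays — for-cause denied.)
Filling seats in venire order through position 8: #2, #3, #4, #6, #7, #11, #14, #17.
So seat 8 is #17.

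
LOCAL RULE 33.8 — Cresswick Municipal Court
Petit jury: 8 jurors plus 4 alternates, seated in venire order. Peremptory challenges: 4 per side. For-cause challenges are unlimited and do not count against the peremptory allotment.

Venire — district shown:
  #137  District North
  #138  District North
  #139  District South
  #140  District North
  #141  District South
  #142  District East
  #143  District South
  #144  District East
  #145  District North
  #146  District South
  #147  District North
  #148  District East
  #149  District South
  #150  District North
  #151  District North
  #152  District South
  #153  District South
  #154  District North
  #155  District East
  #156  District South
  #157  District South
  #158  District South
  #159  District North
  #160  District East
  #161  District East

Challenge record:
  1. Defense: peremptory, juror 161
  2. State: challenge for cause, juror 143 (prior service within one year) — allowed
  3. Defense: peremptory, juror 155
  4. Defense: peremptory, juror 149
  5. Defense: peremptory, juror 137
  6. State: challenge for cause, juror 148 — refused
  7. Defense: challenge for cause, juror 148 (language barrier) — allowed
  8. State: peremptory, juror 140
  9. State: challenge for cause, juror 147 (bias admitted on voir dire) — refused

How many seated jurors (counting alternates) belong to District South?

5

Removed: #137, #140, #143, #148, #149, #155, #161.
Seated (12 incl. alternates): #138, #139, #141, #142, #144, #145, #146, #147, #150, #151, #152, #153.
Of those, in District South: #139, #141, #146, #152, #153 → 5.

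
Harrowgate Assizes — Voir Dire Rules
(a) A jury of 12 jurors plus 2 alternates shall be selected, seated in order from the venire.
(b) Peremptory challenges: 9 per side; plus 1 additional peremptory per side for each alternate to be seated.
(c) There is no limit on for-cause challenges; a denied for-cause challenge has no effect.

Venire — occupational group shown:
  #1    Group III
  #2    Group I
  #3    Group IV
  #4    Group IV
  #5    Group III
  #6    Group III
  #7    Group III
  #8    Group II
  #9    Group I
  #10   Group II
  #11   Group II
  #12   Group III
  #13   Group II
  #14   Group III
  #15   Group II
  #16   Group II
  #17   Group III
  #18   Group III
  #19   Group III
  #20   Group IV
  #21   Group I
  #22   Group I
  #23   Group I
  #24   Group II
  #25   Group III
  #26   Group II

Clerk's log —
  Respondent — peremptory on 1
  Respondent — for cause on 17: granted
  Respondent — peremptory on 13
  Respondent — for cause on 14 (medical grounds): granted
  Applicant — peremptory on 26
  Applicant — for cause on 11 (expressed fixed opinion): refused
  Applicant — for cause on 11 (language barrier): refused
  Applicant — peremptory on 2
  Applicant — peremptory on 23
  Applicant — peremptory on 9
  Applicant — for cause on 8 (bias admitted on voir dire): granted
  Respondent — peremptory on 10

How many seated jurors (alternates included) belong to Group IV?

Removed: #1, #2, #8, #9, #10, #13, #14, #17, #23, #26.
Seated (14 incl. alternates): #3, #4, #5, #6, #7, #11, #12, #15, #16, #18, #19, #20, #21, #22.
Of those, in Group IV: #3, #4, #20 → 3.

3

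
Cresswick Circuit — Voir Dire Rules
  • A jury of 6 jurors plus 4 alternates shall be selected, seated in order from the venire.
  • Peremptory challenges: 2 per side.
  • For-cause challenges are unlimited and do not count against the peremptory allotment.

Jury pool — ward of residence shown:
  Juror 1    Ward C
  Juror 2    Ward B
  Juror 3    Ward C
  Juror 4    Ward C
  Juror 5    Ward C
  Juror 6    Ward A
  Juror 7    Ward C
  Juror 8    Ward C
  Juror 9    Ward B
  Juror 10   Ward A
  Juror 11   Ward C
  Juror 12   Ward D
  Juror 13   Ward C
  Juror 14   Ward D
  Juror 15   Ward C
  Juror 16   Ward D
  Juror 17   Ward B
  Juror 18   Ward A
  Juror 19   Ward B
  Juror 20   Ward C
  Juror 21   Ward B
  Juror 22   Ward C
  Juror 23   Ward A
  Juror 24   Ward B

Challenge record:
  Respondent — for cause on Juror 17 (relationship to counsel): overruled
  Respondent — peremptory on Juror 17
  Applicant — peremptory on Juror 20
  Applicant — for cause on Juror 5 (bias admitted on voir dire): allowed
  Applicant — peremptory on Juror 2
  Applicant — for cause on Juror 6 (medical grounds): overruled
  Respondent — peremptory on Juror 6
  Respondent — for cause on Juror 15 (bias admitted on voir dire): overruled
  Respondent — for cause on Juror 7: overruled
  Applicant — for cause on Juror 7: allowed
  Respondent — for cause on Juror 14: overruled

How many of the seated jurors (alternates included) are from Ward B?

Removed: #2, #5, #6, #7, #17, #20.
Seated (10 incl. alternates): #1, #3, #4, #8, #9, #10, #11, #12, #13, #14.
Of those, in Ward B: #9 → 1.

1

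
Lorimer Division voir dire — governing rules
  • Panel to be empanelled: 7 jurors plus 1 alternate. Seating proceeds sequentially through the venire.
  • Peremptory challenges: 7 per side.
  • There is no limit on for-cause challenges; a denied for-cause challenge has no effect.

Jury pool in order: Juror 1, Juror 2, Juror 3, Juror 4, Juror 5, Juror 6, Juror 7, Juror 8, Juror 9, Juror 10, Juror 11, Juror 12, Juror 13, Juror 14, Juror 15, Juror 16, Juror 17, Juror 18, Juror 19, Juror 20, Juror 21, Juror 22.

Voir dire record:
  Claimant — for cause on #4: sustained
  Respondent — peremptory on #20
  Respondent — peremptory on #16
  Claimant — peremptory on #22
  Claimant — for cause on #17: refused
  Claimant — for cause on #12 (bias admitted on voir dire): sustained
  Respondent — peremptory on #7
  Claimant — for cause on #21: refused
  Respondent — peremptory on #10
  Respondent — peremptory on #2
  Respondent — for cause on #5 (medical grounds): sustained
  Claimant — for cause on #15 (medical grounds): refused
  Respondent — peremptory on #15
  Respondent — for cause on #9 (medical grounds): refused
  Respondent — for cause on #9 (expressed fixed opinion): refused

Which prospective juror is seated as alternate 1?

14

Removed: #2, #4, #5, #7, #10, #12, #15, #16, #20, #22. (#9, #17, #21 stay — for-cause denied.)
Seating in order: seats 1–7 → #1, #3, #6, #8, #9, #11, #13; alternates → #14.
So alternate 1 is #14.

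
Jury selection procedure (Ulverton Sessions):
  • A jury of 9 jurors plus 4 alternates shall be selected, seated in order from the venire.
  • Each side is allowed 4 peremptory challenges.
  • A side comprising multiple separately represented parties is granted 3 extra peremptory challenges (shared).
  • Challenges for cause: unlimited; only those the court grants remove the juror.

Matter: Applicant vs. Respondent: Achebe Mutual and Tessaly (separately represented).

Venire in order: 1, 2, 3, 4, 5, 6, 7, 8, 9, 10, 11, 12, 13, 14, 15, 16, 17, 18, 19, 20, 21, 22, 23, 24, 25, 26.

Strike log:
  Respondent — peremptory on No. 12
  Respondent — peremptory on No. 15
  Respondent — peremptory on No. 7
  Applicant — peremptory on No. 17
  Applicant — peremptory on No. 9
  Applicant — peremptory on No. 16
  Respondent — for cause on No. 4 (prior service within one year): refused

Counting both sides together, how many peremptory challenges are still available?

5

Applicant allotment: 4. Respondent allotment: 4 base + 3 multi-party = 7.
Applicant peremptories used: #17, #9, #16 — 3.
Respondent peremptories used: #12, #15, #7 — 3 (the for-cause on #4 doesn't count).
Remaining: (4 − 3) + (7 − 3) = 5.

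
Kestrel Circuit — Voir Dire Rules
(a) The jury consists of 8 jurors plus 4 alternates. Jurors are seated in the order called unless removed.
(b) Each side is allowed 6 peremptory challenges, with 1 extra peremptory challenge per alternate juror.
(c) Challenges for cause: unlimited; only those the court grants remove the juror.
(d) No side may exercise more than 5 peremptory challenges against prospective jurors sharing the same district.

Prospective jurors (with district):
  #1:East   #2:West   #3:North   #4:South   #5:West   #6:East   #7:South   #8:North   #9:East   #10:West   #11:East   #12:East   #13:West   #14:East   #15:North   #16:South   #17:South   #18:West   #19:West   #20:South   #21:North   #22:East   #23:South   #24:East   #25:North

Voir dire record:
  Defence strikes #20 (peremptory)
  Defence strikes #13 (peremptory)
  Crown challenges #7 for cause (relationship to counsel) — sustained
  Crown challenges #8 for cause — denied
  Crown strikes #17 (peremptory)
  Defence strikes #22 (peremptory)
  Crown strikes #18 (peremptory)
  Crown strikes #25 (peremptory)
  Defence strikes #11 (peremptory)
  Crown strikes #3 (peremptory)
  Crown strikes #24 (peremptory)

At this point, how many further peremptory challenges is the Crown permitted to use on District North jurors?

3

Crown peremptories so far: #17, #18, #25, #3, #24 — 5 of 10 used, 5 left overall.
Against District North: #25, #3 — 2 used; per-district cap 5 leaves 3.
Binding limit: min(5, 3) = 3.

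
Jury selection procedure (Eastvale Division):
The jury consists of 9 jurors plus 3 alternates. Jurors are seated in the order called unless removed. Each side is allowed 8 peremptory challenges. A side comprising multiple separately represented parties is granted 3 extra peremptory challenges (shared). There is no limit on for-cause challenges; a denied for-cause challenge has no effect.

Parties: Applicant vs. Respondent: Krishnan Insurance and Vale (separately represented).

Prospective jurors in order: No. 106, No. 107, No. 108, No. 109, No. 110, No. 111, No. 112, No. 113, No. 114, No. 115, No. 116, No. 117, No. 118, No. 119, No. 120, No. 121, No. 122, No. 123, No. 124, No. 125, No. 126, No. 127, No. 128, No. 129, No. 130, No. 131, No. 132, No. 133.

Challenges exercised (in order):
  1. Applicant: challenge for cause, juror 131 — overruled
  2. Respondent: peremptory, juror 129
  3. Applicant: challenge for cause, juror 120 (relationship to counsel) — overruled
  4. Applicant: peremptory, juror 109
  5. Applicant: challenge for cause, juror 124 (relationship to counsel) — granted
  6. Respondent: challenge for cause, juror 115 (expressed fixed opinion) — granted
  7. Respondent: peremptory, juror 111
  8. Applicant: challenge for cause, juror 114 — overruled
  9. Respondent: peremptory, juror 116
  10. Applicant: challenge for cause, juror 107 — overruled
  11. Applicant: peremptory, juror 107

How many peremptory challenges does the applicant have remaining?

6

Applicant allotment: 8.
Applicant peremptories used: #109, #107 — 2 (for-cause on #131, #120, #124, #114, #107 don't count).
Remaining: 8 − 2 = 6.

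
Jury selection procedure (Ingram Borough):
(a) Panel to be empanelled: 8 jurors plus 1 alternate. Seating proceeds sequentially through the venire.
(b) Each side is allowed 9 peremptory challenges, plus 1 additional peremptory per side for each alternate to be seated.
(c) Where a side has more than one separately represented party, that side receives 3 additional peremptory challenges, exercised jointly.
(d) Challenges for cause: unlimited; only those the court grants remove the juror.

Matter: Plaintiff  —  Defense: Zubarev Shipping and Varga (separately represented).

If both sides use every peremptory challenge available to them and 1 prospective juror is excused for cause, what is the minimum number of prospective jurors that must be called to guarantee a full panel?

Seats to fill: 8 + 1 alternates = 9.
Peremptories — Plaintiff: 9 + 1×1 = 10; Defense: 9 + 1×1 + 3 = 13; total 23.
For-cause removals: 1.
Minimum venire: 9 + 23 + 1 = 33.

33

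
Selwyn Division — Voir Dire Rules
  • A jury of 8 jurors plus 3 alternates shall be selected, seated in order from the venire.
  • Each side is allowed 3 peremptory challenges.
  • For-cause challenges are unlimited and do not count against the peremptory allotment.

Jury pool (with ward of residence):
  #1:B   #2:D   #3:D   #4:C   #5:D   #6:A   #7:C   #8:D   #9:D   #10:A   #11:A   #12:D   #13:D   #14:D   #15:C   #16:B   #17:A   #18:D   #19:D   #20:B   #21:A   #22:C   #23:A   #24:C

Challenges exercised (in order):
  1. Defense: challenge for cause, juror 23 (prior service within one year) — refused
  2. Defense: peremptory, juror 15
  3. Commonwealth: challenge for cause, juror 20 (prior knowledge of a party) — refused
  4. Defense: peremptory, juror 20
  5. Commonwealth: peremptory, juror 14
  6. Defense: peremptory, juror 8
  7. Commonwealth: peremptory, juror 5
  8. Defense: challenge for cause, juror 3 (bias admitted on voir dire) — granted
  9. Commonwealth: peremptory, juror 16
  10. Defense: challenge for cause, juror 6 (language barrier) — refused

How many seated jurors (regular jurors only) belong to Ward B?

1

Removed: #3, #5, #8, #14, #15, #16, #20.
Seated jurors 1–8: #1, #2, #4, #6, #7, #9, #10, #11 (alternates #12, #13, #17 not counted).
Of those, in Ward B: #1 → 1.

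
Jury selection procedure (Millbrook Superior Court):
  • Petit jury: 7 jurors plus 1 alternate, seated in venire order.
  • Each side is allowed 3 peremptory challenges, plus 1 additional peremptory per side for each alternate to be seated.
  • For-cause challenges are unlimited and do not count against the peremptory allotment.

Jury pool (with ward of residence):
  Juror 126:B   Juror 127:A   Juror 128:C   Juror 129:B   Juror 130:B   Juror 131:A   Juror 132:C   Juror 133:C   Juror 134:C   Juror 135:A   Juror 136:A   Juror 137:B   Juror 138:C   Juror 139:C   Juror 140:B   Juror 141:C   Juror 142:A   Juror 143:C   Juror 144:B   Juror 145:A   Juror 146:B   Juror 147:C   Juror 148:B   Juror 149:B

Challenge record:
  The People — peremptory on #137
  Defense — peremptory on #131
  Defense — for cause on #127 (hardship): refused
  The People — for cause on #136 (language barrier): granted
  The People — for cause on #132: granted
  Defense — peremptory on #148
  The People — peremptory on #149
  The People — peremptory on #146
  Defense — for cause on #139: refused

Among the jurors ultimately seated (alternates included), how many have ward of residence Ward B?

Removed: #131, #132, #136, #137, #146, #148, #149.
Seated (8 incl. alternates): #126, #127, #128, #129, #130, #133, #134, #135.
Of those, in Ward B: #126, #129, #130 → 3.

3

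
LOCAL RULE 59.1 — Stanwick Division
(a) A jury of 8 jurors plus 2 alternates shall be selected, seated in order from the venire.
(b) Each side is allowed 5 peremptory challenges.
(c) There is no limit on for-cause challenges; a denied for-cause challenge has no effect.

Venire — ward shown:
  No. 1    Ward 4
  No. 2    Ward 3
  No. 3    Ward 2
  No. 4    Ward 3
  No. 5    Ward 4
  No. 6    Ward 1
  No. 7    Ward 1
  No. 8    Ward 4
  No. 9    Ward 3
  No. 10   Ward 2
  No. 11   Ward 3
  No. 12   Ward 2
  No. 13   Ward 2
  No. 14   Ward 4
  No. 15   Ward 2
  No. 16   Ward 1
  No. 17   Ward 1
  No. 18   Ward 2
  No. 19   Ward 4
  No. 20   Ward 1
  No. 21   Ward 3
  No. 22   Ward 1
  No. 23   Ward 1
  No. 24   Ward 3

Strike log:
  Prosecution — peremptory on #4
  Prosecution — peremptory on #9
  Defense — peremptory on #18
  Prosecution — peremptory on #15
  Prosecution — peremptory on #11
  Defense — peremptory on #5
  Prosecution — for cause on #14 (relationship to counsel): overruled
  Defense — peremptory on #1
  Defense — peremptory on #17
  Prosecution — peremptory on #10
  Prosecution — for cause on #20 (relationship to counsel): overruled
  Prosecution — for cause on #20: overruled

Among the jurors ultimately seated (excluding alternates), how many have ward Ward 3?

1

Removed: #1, #4, #5, #9, #10, #11, #15, #17, #18.
Seated jurors 1–8: #2, #3, #6, #7, #8, #12, #13, #14 (alternates #16, #19 not counted).
Of those, in Ward 3: #2 → 1.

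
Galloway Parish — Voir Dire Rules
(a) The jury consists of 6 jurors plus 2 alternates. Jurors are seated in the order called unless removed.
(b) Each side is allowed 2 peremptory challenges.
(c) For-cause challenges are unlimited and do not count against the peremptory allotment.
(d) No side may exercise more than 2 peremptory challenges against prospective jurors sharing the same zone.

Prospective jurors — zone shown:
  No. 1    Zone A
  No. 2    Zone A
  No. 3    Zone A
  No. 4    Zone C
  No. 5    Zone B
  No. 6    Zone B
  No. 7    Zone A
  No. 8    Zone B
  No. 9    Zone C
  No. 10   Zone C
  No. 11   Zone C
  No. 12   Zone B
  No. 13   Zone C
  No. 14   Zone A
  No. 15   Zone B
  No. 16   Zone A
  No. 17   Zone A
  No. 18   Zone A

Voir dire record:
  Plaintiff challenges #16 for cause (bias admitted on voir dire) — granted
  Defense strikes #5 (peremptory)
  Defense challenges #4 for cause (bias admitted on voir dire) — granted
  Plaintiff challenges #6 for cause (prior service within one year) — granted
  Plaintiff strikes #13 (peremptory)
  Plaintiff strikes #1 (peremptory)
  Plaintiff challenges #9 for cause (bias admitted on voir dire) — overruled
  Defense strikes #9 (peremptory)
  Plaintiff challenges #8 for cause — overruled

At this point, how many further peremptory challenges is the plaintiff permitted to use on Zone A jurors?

Plaintiff peremptories so far: #13, #1 — 2 of 2 used, 0 left overall.
Against Zone A: #1 — 1 used; per-zone cap 2 leaves 1.
Binding limit: min(0, 1) = 0.

0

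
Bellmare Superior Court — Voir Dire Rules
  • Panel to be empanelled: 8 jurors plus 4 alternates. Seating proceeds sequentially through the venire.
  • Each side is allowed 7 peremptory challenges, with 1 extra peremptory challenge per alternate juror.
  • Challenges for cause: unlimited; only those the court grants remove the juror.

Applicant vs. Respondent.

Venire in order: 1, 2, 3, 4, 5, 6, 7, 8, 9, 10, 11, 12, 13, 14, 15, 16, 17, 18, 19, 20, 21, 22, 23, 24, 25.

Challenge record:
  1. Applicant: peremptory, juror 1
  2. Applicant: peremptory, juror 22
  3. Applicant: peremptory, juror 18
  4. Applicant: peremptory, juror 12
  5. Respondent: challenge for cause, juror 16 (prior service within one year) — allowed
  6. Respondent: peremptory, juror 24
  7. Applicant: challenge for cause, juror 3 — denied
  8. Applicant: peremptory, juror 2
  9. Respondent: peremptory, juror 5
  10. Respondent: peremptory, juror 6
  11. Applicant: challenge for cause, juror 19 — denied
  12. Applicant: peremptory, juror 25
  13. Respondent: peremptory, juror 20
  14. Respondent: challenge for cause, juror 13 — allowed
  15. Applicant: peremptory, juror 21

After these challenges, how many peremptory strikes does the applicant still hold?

4

Applicant allotment: 7 base + 1 × 4 alternates = 11.
Applicant peremptories used: #1, #22, #18, #12, #2, #25, #21 — 7 (for-cause on #3, #19 don't count).
Remaining: 11 − 7 = 4.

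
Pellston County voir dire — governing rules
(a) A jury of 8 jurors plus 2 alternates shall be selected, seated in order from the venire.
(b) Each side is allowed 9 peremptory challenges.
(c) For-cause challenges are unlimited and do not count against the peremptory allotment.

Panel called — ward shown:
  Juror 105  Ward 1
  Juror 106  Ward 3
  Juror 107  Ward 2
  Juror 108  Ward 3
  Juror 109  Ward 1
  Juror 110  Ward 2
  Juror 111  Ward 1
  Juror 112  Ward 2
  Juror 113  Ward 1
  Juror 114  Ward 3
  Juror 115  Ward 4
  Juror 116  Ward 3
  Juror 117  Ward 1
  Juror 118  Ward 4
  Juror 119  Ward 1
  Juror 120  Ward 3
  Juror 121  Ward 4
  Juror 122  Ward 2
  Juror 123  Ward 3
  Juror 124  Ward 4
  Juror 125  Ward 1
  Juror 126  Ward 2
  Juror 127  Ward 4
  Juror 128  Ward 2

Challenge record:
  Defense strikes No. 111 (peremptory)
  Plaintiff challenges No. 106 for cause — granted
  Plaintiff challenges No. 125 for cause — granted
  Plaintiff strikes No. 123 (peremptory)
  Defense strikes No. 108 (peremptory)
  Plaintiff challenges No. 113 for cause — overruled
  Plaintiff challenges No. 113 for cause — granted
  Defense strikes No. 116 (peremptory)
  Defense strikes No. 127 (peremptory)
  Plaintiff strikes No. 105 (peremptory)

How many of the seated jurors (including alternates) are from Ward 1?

Removed: #105, #106, #108, #111, #113, #116, #123, #125, #127.
Seated (10 incl. alternates): #107, #109, #110, #112, #114, #115, #117, #118, #119, #120.
Of those, in Ward 1: #109, #117, #119 → 3.

3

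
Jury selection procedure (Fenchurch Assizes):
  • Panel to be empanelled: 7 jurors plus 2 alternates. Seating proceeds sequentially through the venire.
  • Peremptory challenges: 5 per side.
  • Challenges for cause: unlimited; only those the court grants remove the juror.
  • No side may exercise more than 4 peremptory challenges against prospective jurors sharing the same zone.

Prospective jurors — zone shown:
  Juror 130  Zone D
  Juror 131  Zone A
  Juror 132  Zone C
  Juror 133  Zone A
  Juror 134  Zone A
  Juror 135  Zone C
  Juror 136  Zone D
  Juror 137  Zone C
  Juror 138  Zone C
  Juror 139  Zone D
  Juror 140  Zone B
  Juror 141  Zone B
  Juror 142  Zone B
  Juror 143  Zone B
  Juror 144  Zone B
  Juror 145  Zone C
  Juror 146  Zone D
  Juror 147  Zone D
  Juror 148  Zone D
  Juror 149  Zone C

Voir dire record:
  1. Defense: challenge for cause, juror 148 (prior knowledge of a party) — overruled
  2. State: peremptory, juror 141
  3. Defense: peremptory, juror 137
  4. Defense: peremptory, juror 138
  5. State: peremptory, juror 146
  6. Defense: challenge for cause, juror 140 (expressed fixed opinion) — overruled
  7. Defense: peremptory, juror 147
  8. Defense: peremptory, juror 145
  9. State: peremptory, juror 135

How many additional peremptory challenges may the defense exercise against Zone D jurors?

Defense peremptories so far: #137, #138, #147, #145 — 4 of 5 used, 1 left overall.
Against Zone D: #147 — 1 used; per-zone cap 4 leaves 3.
Binding limit: min(1, 3) = 1.

1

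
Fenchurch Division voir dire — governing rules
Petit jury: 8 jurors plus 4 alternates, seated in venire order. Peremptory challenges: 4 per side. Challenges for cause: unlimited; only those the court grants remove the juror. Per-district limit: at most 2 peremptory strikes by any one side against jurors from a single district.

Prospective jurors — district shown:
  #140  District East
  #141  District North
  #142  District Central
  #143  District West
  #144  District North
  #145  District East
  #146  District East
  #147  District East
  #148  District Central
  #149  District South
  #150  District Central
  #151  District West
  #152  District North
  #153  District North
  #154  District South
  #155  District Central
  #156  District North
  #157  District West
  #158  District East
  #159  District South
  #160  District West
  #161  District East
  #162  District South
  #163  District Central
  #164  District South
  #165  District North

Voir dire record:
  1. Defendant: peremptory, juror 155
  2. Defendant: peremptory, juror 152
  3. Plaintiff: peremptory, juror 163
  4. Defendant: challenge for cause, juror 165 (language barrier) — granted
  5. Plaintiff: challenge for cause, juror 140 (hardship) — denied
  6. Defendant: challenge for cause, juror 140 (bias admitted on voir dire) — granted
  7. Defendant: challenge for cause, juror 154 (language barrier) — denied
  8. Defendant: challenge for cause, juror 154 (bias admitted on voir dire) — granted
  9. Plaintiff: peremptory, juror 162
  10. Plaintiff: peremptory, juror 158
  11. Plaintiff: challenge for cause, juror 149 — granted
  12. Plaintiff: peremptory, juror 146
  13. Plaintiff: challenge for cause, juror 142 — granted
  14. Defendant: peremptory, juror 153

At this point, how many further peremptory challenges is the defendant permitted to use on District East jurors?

1

Defendant peremptories so far: #155, #152, #153 — 3 of 4 used, 1 left overall.
Against District East: none yet — per-district cap 2 leaves 2.
Binding limit: min(1, 2) = 1.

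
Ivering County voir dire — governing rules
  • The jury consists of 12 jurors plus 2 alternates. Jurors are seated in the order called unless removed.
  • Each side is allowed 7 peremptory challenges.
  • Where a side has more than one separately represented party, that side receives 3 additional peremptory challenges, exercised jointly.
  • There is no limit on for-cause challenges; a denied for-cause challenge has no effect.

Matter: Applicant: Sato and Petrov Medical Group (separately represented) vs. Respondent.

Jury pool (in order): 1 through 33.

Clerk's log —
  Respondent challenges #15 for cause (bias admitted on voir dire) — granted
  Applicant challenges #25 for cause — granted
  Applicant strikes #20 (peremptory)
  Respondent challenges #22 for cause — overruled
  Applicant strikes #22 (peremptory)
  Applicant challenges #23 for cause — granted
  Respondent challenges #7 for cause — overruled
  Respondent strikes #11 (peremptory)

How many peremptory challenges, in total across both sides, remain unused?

Applicant allotment: 7 base + 3 multi-party = 10. Respondent allotment: 7.
Applicant peremptories used: #20, #22 — 2 (for-cause on #25, #23 don't count).
Respondent peremptories used: #11 — 1 (for-cause on #15, #22, #7 don't count).
Remaining: (10 − 2) + (7 − 1) = 14.

14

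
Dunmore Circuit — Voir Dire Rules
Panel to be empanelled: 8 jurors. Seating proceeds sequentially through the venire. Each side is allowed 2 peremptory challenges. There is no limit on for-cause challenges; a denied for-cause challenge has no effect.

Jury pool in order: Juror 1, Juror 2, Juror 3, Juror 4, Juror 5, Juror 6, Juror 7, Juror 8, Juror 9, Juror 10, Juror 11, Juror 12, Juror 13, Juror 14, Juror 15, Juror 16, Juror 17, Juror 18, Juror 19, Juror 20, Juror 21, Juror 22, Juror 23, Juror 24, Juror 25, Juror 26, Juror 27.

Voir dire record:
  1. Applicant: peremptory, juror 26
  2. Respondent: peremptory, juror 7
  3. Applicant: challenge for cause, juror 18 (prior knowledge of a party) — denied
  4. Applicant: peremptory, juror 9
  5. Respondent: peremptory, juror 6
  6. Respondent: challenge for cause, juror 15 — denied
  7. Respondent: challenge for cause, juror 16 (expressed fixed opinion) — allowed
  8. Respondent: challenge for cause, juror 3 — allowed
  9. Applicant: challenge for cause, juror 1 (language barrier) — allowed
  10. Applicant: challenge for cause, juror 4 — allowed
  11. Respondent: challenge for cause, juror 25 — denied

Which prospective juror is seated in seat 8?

Removed: #1, #3, #4, #6, #7, #9, #16, #26. (#15, #18, #25 stay — for-cause denied.)
Filling seats in venire order through position 8: #2, #5, #8, #10, #11, #12, #13, #14.
So seat 8 is #14.

14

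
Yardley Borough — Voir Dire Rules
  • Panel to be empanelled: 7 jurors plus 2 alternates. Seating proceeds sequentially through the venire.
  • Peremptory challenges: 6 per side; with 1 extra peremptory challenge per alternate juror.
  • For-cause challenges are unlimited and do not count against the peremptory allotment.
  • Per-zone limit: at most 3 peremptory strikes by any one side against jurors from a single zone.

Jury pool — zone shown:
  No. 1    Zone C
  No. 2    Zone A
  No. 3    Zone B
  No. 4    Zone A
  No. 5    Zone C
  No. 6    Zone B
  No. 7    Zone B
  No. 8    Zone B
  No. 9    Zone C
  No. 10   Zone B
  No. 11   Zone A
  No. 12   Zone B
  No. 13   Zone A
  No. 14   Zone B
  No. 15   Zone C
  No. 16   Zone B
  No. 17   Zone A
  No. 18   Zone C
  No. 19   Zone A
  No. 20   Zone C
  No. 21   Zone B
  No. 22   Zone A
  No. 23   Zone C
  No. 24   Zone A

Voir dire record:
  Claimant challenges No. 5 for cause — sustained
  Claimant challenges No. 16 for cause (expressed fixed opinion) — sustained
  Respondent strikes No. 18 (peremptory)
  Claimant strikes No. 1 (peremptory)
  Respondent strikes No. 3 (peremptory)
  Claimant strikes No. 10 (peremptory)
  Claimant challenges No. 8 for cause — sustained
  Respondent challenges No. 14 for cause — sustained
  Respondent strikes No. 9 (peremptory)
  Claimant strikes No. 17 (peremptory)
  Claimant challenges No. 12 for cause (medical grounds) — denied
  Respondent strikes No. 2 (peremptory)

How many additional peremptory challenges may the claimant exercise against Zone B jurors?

2

Claimant peremptories so far: #1, #10, #17 — 3 of 8 used, 5 left overall.
Against Zone B: #10 — 1 used; per-zone cap 3 leaves 2.
Binding limit: min(5, 2) = 2.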